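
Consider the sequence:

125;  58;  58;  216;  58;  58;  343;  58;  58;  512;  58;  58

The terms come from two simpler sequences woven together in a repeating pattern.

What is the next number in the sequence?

729

Positions follow the repeating pattern ABB; grouping by letter gives 2 tracks.
Track A: 125, 216, 343, 512 — consecutive cubes n³ from n = 5.
Track B: 58, 58, 58, 58, 58, 58, 58, 58 — constant 58.
Position 13 falls in track A as its term 5, giving 729.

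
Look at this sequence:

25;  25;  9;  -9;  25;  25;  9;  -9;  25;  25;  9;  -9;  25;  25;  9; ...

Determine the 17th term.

Positions follow the repeating pattern AABB; grouping by letter gives 2 tracks.
Track A = 25, 25, 25, 25, 25, 25, 25, 25: the constant sequence 25.
Track B = 9, -9, 9, -9, 9, -9, 9: the oscillation 9·(−1)^(n+1).
Term 17 comes from track A (its 9th entry): 25.

25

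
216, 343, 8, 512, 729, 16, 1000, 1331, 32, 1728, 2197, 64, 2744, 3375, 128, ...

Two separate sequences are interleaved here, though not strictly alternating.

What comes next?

Positions follow the repeating pattern AAB; grouping by letter gives 2 tracks.
Track A is 216, 343, 512, 729, 1000, 1331, 1728, 2197, 2744, 3375, which is the cubes 6³, 7³, 8³, ….
Track B is 8, 16, 32, 64, 128, which is powers of 2.
The 16th slot belongs to track A; its 11th term is 4096.

4096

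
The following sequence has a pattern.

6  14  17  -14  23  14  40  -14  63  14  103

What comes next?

Taking every 2nd term gives 2 separate tracks.
Track A: 6, 17, 23, 40, 63, 103 — a Fibonacci-like recurrence a_n = a_{n-1} + a_{n-2}.
Track B: 14, -14, 14, -14, 14 — the oscillation 14·(−1)^(n+1).
Position 12 → track B, term 6 = -14.

-14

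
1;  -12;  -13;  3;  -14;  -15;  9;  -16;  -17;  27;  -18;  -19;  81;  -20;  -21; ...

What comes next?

243

The slot pattern repeats as ABB (period 3), so there are 2 interleaved tracks.
Subsequence A: 1, 3, 9, 27, 81. Powers 3^0, 3^1, 3^2, ….
Subsequence B: -12, -13, -14, -15, -16, -17, -18, -19, -20, -21. Arithmetic, step −1.
The 16th slot belongs to subsequence A; its 6th term is 243.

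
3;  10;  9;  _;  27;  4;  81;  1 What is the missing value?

7

The terms cycle through 2 interleaved subsequences.
Stream A = 3, 9, 27, 81: successive powers of 3.
Stream B = 10, ?, 4, 1: subtracting 3 each time.
Stream B's pattern makes the blank 7.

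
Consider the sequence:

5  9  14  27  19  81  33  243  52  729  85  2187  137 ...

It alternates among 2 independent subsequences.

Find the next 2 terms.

Positions 1, 3, 5, … form one subsequence and positions 2, 4, 6, … form another.
Subsequence A is 5, 14, 19, 33, 52, 85, 137, which is a Fibonacci-like recurrence a_n = a_{n-1} + a_{n-2}.
Subsequence B is 9, 27, 81, 243, 729, 2187, which is geometric, ×3 each step.
The 14th slot belongs to subsequence B; its 7th term is 6561.
Term 15 comes from subsequence A (its 8th entry): 222.

6561, 222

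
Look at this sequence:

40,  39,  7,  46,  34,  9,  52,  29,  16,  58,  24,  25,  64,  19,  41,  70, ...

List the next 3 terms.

Split by position mod 3 into 3 tracks.
Stream A: 40, 46, 52, 58, 64, 70 — arithmetic, step +6.
Stream B: 39, 34, 29, 24, 19 — arithmetic with common difference −5.
Stream C: 7, 9, 16, 25, 41 — a Fibonacci-like recurrence a_n = a_{n-1} + a_{n-2}.
Position 17 → stream B, term 6 = 14.
Term 18 comes from stream C (its 6th entry): 66.
Position 19 → stream A, term 7 = 76.

14, 66, 76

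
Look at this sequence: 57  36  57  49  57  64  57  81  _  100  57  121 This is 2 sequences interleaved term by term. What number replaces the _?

Positions 1, 3, 5, … form one subsequence and positions 2, 4, 6, … form another.
Stream A: 57, 57, 57, 57, ?, 57. The constant sequence 57.
Stream B: 36, 49, 64, 81, 100, 121. Perfect squares starting at 6².
Filling stream A at index 5 by its rule yields 57.

57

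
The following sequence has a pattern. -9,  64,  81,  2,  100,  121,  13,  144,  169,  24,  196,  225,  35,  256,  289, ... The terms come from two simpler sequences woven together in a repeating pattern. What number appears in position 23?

The slot pattern repeats as ABB (period 3), so there are 2 interleaved tracks.
Subsequence A: -9, 2, 13, 24, 35 (arithmetic, step +11).
Subsequence B: 64, 81, 100, 121, 144, 169, 196, 225, 256, 289 (the squares 8², 9², 10², …).
Term 23 comes from subsequence B (its 15th entry): 484.

484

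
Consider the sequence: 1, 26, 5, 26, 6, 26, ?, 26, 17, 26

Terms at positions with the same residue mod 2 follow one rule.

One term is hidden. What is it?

11

Odd-indexed and even-indexed terms follow separate rules.
Subsequence A: 1, 5, 6, ?, 17 — Fibonacci-style (each term is the sum of the two before it).
Subsequence B: 26, 26, 26, 26, 26 — always 26.
Subsequence A's pattern makes the blank 11.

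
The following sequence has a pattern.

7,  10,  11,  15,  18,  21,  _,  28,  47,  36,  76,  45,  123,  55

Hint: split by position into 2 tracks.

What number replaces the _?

Odd-indexed and even-indexed terms follow separate rules.
Subsequence A: 7, 11, 18, ?, 47, 76, 123 — Fibonacci-style (each term is the sum of the two before it).
Subsequence B: 10, 15, 21, 28, 36, 45, 55 — triangular numbers n(n+1)/2 for n = 4, 5, ….
Subsequence A's pattern makes the blank 29.

29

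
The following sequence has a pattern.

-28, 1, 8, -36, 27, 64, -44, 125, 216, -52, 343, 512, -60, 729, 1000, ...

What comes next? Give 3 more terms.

Reading positions in blocks of 3 reveals the pattern ABB — 2 tracks woven together.
Track A: -28, -36, -44, -52, -60 — linear: a_n = -20 − 8·n.
Track B: 1, 8, 27, 64, 125, 216, 343, 512, 729, 1000 — consecutive cubes n³ from n = 1.
The 16th slot belongs to track A; its 6th term is -68.
Position 17 → track B, term 11 = 1331.
Term 18 comes from track B (its 12th entry): 1728.

-68, 1331, 1728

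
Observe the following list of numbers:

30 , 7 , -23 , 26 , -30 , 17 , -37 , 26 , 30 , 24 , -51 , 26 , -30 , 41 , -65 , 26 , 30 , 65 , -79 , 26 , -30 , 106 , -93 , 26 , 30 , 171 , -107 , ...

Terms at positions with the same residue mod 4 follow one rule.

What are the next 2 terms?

26, -30

Read the sequence 4 terms at a time; column i is its own pattern.
Track A: 30, -30, 30, -30, 30, -30, 30 — oscillating between 30 and -30.
Track B: 7, 17, 24, 41, 65, 106, 171 — a Fibonacci-like recurrence a_n = a_{n-1} + a_{n-2}.
Track C: -23, -37, -51, -65, -79, -93, -107 — arithmetic with common difference −14.
Track D: 26, 26, 26, 26, 26, 26 — constant 26.
The 28th slot belongs to track D; its 7th term is 26.
Position 29 falls in track A as its term 8, giving -30.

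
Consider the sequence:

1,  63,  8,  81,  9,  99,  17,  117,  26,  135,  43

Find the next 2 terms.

153, 69

The terms cycle through 2 interleaved subsequences.
Subsequence A is 1, 8, 9, 17, 26, 43, which is each term equals the sum of the previous two.
Subsequence B is 63, 81, 99, 117, 135, which is adding 18 each time.
The 12th slot belongs to subsequence B; its 6th term is 153.
The 13th slot belongs to subsequence A; its 7th term is 69.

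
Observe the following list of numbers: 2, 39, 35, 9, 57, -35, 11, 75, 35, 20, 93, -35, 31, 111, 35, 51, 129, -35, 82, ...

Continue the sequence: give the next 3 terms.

Split by position mod 3: positions 1, 4, 7, … form one track, and each other residue class forms its own.
Subsequence A: 2, 9, 11, 20, 31, 51, 82 (Fibonacci-style (each term is the sum of the two before it)).
Subsequence B: 39, 57, 75, 93, 111, 129 (arithmetic with common difference +18).
Subsequence C: 35, -35, 35, -35, 35, -35 (the oscillation 35·(−1)^(n+1)).
The 20th slot belongs to subsequence B; its 7th term is 147.
Position 21 → subsequence C, term 7 = 35.
Term 22 comes from subsequence A (its 8th entry): 133.

147, 35, 133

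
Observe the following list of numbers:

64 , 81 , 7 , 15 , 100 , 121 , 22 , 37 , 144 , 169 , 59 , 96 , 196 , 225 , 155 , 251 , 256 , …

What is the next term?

Positions follow the repeating pattern AABB; grouping by letter gives 2 tracks.
Track A: 64, 81, 100, 121, 144, 169, 196, 225, 256 — consecutive squares n² from n = 8.
Track B: 7, 15, 22, 37, 59, 96, 155, 251 — a Fibonacci-like recurrence a_n = a_{n-1} + a_{n-2}.
The 18th slot belongs to track A; its 10th term is 289.

289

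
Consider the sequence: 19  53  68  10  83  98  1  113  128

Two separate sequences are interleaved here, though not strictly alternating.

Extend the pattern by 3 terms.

-8, 143, 158

Positions follow the repeating pattern ABB; grouping by letter gives 2 tracks.
Stream A = 19, 10, 1: arithmetic, step −9.
Stream B = 53, 68, 83, 98, 113, 128: arithmetic with common difference +15.
Position 10 falls in stream A as its term 4, giving -8.
Term 11 comes from stream B (its 7th entry): 143.
Term 12 comes from stream B (its 8th entry): 158.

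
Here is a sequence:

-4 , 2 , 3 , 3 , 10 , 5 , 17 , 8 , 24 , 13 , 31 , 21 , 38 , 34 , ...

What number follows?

45

Positions 1, 3, 5, … form one subsequence and positions 2, 4, 6, … form another.
Track A: -4, 3, 10, 17, 24, 31, 38 (arithmetic with common difference +7).
Track B: 2, 3, 5, 8, 13, 21, 34 (a Fibonacci-like recurrence a_n = a_{n-1} + a_{n-2}).
Position 15 → track A, term 8 = 45.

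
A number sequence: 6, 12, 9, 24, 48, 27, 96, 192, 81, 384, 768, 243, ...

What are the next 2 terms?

The slot pattern repeats as AAB (period 3), so there are 2 interleaved tracks.
Stream A = 6, 12, 24, 48, 96, 192, 384, 768: multiplying by 2 each time.
Stream B = 9, 27, 81, 243: powers of 3.
The 13th slot belongs to stream A; its 9th term is 1536.
The 14th slot belongs to stream A; its 10th term is 3072.

1536, 3072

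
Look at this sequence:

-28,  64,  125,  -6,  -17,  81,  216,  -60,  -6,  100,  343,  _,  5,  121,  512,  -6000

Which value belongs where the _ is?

Read the sequence 4 terms at a time; column i is its own pattern.
Track A: -28, -17, -6, 5. Adding 11 each time.
Track B: 64, 81, 100, 121. Perfect squares starting at 8².
Track C: 125, 216, 343, 512. The cubes 5³, 6³, 7³, ….
Track D: -6, -60, ?, -6000. Multiplying by 10 each time.
Filling track D at index 3 by its rule yields -600.

-600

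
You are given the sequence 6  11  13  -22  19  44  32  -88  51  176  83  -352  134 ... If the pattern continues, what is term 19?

The terms cycle through 2 interleaved subsequences.
Track A: 6, 13, 19, 32, 51, 83, 134 (Fibonacci-style (each term is the sum of the two before it)).
Track B: 11, -22, 44, -88, 176, -352 (multiplying by -2 each time).
Term 19 comes from track A (its 10th entry): 568.

568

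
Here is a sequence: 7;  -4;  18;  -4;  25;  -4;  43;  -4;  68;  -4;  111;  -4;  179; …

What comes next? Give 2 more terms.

Positions 1, 3, 5, … form one subsequence and positions 2, 4, 6, … form another.
Stream A: 7, 18, 25, 43, 68, 111, 179 (Fibonacci-style (each term is the sum of the two before it)).
Stream B: -4, -4, -4, -4, -4, -4 (always -4).
The 14th slot belongs to stream B; its 7th term is -4.
Position 15 → stream A, term 8 = 290.

-4, 290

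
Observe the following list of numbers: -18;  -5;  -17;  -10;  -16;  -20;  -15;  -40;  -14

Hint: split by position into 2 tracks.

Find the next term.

The terms cycle through 2 interleaved subsequences.
Track A: -18, -17, -16, -15, -14 — linear: a_n = -19 + n.
Track B: -5, -10, -20, -40 — a geometric progression (common ratio 2).
Position 10 falls in track B as its term 5, giving -80.

-80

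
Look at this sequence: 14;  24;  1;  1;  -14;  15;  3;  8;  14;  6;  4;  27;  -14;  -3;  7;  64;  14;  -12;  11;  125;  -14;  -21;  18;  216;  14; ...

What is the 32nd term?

Split by position mod 4 into 4 tracks.
Stream A: 14, -14, 14, -14, 14, -14, 14. Alternating ±14.
Stream B: 24, 15, 6, -3, -12, -21. Arithmetic with common difference −9.
Stream C: 1, 3, 4, 7, 11, 18. Fibonacci-style (each term is the sum of the two before it).
Stream D: 1, 8, 27, 64, 125, 216. Consecutive cubes n³ from n = 1.
Position 32 → stream D, term 8 = 512.

512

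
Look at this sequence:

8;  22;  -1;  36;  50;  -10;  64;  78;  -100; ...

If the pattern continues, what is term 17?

The slot pattern repeats as AAB (period 3), so there are 2 interleaved tracks.
Track A: 8, 22, 36, 50, 64, 78 (arithmetic, step +14).
Track B: -1, -10, -100 (multiplying by 10 each time).
The 17th slot belongs to track A; its 12th term is 162.

162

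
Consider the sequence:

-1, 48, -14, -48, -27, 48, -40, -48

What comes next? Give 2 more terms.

Taking every 2nd term gives 2 separate tracks.
Track A is -1, -14, -27, -40, which is arithmetic with common difference −13.
Track B is 48, -48, 48, -48, which is oscillating between 48 and -48.
Term 9 comes from track A (its 5th entry): -53.
Position 10 → track B, term 5 = 48.

-53, 48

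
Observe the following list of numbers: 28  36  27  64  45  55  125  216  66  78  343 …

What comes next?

Positions follow the repeating pattern AABB; grouping by letter gives 2 tracks.
Track A: 28, 36, 45, 55, 66, 78. Triangular numbers n(n+1)/2 for n = 7, 8, ….
Track B: 27, 64, 125, 216, 343. The cubes 3³, 4³, 5³, ….
Position 12 falls in track B as its term 6, giving 512.

512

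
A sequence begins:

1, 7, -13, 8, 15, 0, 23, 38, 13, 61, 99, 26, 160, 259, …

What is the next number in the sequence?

39

The slot pattern repeats as AAB (period 3), so there are 2 interleaved tracks.
Track A = 1, 7, 8, 15, 23, 38, 61, 99, 160, 259: a Fibonacci-like recurrence a_n = a_{n-1} + a_{n-2}.
Track B = -13, 0, 13, 26: arithmetic, step +13.
Position 15 → track B, term 5 = 39.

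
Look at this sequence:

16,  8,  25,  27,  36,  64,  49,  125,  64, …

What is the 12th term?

343

Positions 1, 3, 5, … form one subsequence and positions 2, 4, 6, … form another.
Subsequence A is 16, 25, 36, 49, 64, which is perfect squares starting at 4².
Subsequence B is 8, 27, 64, 125, which is the cubes 2³, 3³, 4³, ….
Position 12 falls in subsequence B as its term 6, giving 343.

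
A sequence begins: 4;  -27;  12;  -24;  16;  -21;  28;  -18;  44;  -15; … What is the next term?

72

Positions 1, 3, 5, … form one subsequence and positions 2, 4, 6, … form another.
Subsequence A = 4, 12, 16, 28, 44: a Fibonacci-like recurrence a_n = a_{n-1} + a_{n-2}.
Subsequence B = -27, -24, -21, -18, -15: arithmetic with common difference +3.
The 11th slot belongs to subsequence A; its 6th term is 72.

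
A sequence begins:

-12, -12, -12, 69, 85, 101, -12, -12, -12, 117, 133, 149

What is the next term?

-12

Reading positions in blocks of 6 reveals the pattern AAABBB — 2 tracks woven together.
Subsequence A: -12, -12, -12, -12, -12, -12 — always -12.
Subsequence B: 69, 85, 101, 117, 133, 149 — arithmetic with common difference +16.
Term 13 comes from subsequence A (its 7th entry): -12.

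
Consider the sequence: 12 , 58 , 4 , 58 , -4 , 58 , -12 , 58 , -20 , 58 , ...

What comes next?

-28

Odd-indexed and even-indexed terms follow separate rules.
Track A = 12, 4, -4, -12, -20: arithmetic with common difference −8.
Track B = 58, 58, 58, 58, 58: constant 58.
Position 11 falls in track A as its term 6, giving -28.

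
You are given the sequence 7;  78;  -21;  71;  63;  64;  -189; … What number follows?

Split by position mod 2 into 2 tracks.
Stream A is 7, -21, 63, -189, which is geometric, ×-3 each step.
Stream B is 78, 71, 64, which is linear: a_n = 85 − 7·n.
Position 8 falls in stream B as its term 4, giving 57.

57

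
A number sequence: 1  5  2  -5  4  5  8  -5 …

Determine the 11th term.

32

The terms cycle through 2 interleaved subsequences.
Track A: 1, 2, 4, 8 (powers 2^0, 2^1, 2^2, …).
Track B: 5, -5, 5, -5 (oscillating between 5 and -5).
Position 11 falls in track A as its term 6, giving 32.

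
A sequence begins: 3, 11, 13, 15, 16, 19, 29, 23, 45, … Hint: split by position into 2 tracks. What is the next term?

27

Positions 1, 3, 5, … form one subsequence and positions 2, 4, 6, … form another.
Subsequence A is 3, 13, 16, 29, 45, which is a Fibonacci-like recurrence a_n = a_{n-1} + a_{n-2}.
Subsequence B is 11, 15, 19, 23, which is arithmetic with common difference +4.
Term 10 comes from subsequence B (its 5th entry): 27.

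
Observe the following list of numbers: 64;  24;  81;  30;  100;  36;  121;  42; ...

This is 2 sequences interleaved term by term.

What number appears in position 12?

54

Positions 1, 3, 5, … form one subsequence and positions 2, 4, 6, … form another.
Track A: 64, 81, 100, 121. The squares 8², 9², 10², ….
Track B: 24, 30, 36, 42. Arithmetic with common difference +6.
The 12th slot belongs to track B; its 6th term is 54.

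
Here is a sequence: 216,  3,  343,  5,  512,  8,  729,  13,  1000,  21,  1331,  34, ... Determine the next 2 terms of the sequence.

1728, 55

Odd-indexed and even-indexed terms follow separate rules.
Stream A is 216, 343, 512, 729, 1000, 1331, which is consecutive cubes n³ from n = 6.
Stream B is 3, 5, 8, 13, 21, 34, which is each term equals the sum of the previous two.
Term 13 comes from stream A (its 7th entry): 1728.
Position 14 → stream B, term 7 = 55.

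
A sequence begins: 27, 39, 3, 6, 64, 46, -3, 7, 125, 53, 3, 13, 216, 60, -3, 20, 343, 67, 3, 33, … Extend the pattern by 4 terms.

512, 74, -3, 53

Split by position mod 4: positions 1, 5, 9, … form one track, and each other residue class forms its own.
Subsequence A: 27, 64, 125, 216, 343 (perfect cubes starting at 3³).
Subsequence B: 39, 46, 53, 60, 67 (linear: a_n = 32 + 7·n).
Subsequence C: 3, -3, 3, -3, 3 (alternating ±3).
Subsequence D: 6, 7, 13, 20, 33 (Fibonacci-style (each term is the sum of the two before it)).
The 21st slot belongs to subsequence A; its 6th term is 512.
Term 22 comes from subsequence B (its 6th entry): 74.
Position 23 falls in subsequence C as its term 6, giving -3.
Term 24 comes from subsequence D (its 6th entry): 53.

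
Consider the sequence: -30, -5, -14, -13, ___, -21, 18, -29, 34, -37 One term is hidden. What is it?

Positions 1, 3, 5, … form one subsequence and positions 2, 4, 6, … form another.
Stream A: -30, -14, ?, 18, 34 (linear: a_n = -46 + 16·n).
Stream B: -5, -13, -21, -29, -37 (linear: a_n = 3 − 8·n).
The gap is stream A's term 3; the rule gives 2.

2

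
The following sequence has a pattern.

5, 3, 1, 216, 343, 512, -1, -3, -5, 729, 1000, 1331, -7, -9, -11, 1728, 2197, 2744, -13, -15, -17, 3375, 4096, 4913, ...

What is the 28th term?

The slot pattern repeats as AAABBB (period 6), so there are 2 interleaved tracks.
Subsequence A: 5, 3, 1, -1, -3, -5, -7, -9, -11, -13, -15, -17. Arithmetic, step −2.
Subsequence B: 216, 343, 512, 729, 1000, 1331, 1728, 2197, 2744, 3375, 4096, 4913. The cubes 6³, 7³, 8³, ….
Position 28 falls in subsequence B as its term 13, giving 5832.

5832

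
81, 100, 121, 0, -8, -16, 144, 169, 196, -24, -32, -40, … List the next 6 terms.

Reading positions in blocks of 6 reveals the pattern AAABBB — 2 tracks woven together.
Subsequence A: 81, 100, 121, 144, 169, 196 — consecutive squares n² from n = 9.
Subsequence B: 0, -8, -16, -24, -32, -40 — arithmetic with common difference −8.
Position 13 → subsequence A, term 7 = 225.
Position 14 falls in subsequence A as its term 8, giving 256.
Position 15 → subsequence A, term 9 = 289.
The 16th slot belongs to subsequence B; its 7th term is -48.
Term 17 comes from subsequence B (its 8th entry): -56.
Position 18 → subsequence B, term 9 = -64.

225, 256, 289, -48, -56, -64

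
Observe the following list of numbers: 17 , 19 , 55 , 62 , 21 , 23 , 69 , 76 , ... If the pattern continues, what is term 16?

Positions follow the repeating pattern AABB; grouping by letter gives 2 tracks.
Stream A: 17, 19, 21, 23 — arithmetic, step +2.
Stream B: 55, 62, 69, 76 — linear: a_n = 48 + 7·n.
The 16th slot belongs to stream B; its 8th term is 104.

104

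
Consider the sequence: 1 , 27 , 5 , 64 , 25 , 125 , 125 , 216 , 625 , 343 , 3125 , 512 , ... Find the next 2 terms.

15625, 729

Positions 1, 3, 5, … form one subsequence and positions 2, 4, 6, … form another.
Subsequence A: 1, 5, 25, 125, 625, 3125 — multiplying by 5 each time.
Subsequence B: 27, 64, 125, 216, 343, 512 — the cubes 3³, 4³, 5³, ….
The 13th slot belongs to subsequence A; its 7th term is 15625.
The 14th slot belongs to subsequence B; its 7th term is 729.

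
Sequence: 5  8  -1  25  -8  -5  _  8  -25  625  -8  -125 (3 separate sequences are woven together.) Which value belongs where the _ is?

125

Split by position mod 3: positions 1, 4, 7, … form one track, and each other residue class forms its own.
Track A: 5, 25, ?, 625 — successive powers of 5.
Track B: 8, -8, 8, -8 — oscillating between 8 and -8.
Track C: -1, -5, -25, -125 — a geometric progression (common ratio 5).
Filling track A at index 3 by its rule yields 125.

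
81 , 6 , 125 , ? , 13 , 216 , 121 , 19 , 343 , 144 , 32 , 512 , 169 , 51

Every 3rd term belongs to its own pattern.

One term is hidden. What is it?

The terms cycle through 3 interleaved subsequences.
Stream A: 81, ?, 121, 144, 169. The squares 9², 10², 11², ….
Stream B: 6, 13, 19, 32, 51. Fibonacci-style (each term is the sum of the two before it).
Stream C: 125, 216, 343, 512. Consecutive cubes n³ from n = 5.
So the missing entry in stream A is 100.

100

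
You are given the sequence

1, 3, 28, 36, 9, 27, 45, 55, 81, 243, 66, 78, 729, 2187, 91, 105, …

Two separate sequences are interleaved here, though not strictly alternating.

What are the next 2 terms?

6561, 19683

Reading positions in blocks of 4 reveals the pattern AABB — 2 tracks woven together.
Subsequence A is 1, 3, 9, 27, 81, 243, 729, 2187, which is successive powers of 3.
Subsequence B is 28, 36, 45, 55, 66, 78, 91, 105, which is triangular numbers starting at T_7.
Term 17 comes from subsequence A (its 9th entry): 6561.
Position 18 falls in subsequence A as its term 10, giving 19683.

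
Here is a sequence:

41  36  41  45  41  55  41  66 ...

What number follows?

41

Positions 1, 3, 5, … form one subsequence and positions 2, 4, 6, … form another.
Stream A = 41, 41, 41, 41: the constant sequence 41.
Stream B = 36, 45, 55, 66: the triangular numbers T_8, T_9, ….
The 9th slot belongs to stream A; its 5th term is 41.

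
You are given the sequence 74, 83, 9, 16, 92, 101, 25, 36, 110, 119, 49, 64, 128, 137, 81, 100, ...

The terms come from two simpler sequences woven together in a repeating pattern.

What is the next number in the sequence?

146

Reading positions in blocks of 4 reveals the pattern AABB — 2 tracks woven together.
Track A: 74, 83, 92, 101, 110, 119, 128, 137 — arithmetic with common difference +9.
Track B: 9, 16, 25, 36, 49, 64, 81, 100 — perfect squares starting at 3².
Position 17 → track A, term 9 = 146.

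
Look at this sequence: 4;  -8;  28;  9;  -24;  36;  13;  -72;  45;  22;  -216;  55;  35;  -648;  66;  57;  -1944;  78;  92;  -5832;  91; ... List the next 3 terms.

149, -17496, 105

Taking every 3rd term gives 3 separate tracks.
Track A: 4, 9, 13, 22, 35, 57, 92. Fibonacci-style (each term is the sum of the two before it).
Track B: -8, -24, -72, -216, -648, -1944, -5832. Geometric with ratio 3.
Track C: 28, 36, 45, 55, 66, 78, 91. Triangular numbers starting at T_7.
Position 22 falls in track A as its term 8, giving 149.
Term 23 comes from track B (its 8th entry): -17496.
Position 24 falls in track C as its term 8, giving 105.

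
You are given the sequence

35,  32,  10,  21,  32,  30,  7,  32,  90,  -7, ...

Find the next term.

Taking every 3rd term gives 3 separate tracks.
Track A = 35, 21, 7, -7: arithmetic with common difference −14.
Track B = 32, 32, 32: constant 32.
Track C = 10, 30, 90: geometric, ×3 each step.
Position 11 falls in track B as its term 4, giving 32.

32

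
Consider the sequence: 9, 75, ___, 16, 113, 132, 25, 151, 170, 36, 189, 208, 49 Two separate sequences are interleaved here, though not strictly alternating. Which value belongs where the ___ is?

Reading positions in blocks of 3 reveals the pattern ABB — 2 tracks woven together.
Track A: 9, 16, 25, 36, 49 (the squares 3², 4², 5², …).
Track B: 75, ?, 113, 132, 151, 170, 189, 208 (arithmetic with common difference +19).
Track B's pattern makes the blank 94.

94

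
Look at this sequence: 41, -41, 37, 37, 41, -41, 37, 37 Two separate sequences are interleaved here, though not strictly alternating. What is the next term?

The slot pattern repeats as AABB (period 4), so there are 2 interleaved tracks.
Stream A is 41, -41, 41, -41, which is alternating ±41.
Stream B is 37, 37, 37, 37, which is constant 37.
Term 9 comes from stream A (its 5th entry): 41.

41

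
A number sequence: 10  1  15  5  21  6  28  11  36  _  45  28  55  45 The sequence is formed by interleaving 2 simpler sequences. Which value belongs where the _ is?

17

Odd-indexed and even-indexed terms follow separate rules.
Subsequence A: 10, 15, 21, 28, 36, 45, 55. The triangular numbers T_4, T_5, ….
Subsequence B: 1, 5, 6, 11, ?, 28, 45. A Fibonacci-like recurrence a_n = a_{n-1} + a_{n-2}.
Filling subsequence B at index 5 by its rule yields 17.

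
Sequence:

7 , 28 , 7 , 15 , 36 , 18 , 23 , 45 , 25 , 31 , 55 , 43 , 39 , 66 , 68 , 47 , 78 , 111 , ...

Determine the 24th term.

290

Split by position mod 3 into 3 tracks.
Track A is 7, 15, 23, 31, 39, 47, which is linear: a_n = -1 + 8·n.
Track B is 28, 36, 45, 55, 66, 78, which is the triangular numbers T_7, T_8, ….
Track C is 7, 18, 25, 43, 68, 111, which is Fibonacci-style (each term is the sum of the two before it).
The 24th slot belongs to track C; its 8th term is 290.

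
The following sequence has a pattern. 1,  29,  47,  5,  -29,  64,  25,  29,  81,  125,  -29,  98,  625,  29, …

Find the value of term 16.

Taking every 3rd term gives 3 separate tracks.
Track A: 1, 5, 25, 125, 625 — multiplying by 5 each time.
Track B: 29, -29, 29, -29, 29 — oscillating between 29 and -29.
Track C: 47, 64, 81, 98 — linear: a_n = 30 + 17·n.
The 16th slot belongs to track A; its 6th term is 3125.

3125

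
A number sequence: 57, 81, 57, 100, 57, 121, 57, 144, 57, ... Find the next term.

Split by position mod 2 into 2 tracks.
Subsequence A = 57, 57, 57, 57, 57: constant 57.
Subsequence B = 81, 100, 121, 144: perfect squares starting at 9².
Position 10 → subsequence B, term 5 = 169.

169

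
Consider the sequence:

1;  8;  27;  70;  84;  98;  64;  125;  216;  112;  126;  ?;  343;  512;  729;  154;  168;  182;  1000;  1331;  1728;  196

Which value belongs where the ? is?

The slot pattern repeats as AAABBB (period 6), so there are 2 interleaved tracks.
Track A = 1, 8, 27, 64, 125, 216, 343, 512, 729, 1000, 1331, 1728: perfect cubes starting at 1³.
Track B = 70, 84, 98, 112, 126, ?, 154, 168, 182, 196: arithmetic with common difference +14.
Filling track B at index 6 by its rule yields 140.

140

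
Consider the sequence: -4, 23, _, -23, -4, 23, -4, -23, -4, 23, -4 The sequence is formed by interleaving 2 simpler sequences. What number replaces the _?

-4

The terms cycle through 2 interleaved subsequences.
Subsequence A = -4, ?, -4, -4, -4, -4: constant -4.
Subsequence B = 23, -23, 23, -23, 23: oscillating between 23 and -23.
Filling subsequence A at index 2 by its rule yields -4.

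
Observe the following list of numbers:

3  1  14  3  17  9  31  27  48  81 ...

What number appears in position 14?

Split by position mod 2 into 2 tracks.
Subsequence A: 3, 14, 17, 31, 48 (each term equals the sum of the previous two).
Subsequence B: 1, 3, 9, 27, 81 (successive powers of 3).
The 14th slot belongs to subsequence B; its 7th term is 729.

729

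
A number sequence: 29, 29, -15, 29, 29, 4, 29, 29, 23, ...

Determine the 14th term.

Reading positions in blocks of 3 reveals the pattern AAB — 2 tracks woven together.
Track A is 29, 29, 29, 29, 29, 29, which is constant 29.
Track B is -15, 4, 23, which is arithmetic, step +19.
Position 14 falls in track A as its term 10, giving 29.

29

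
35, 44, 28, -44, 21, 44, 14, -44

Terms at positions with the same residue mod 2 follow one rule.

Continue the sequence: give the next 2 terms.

The terms cycle through 2 interleaved subsequences.
Stream A is 35, 28, 21, 14, which is linear: a_n = 42 − 7·n.
Stream B is 44, -44, 44, -44, which is oscillating between 44 and -44.
Position 9 → stream A, term 5 = 7.
The 10th slot belongs to stream B; its 5th term is 44.

7, 44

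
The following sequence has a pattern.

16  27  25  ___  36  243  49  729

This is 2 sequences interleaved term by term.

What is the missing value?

81

Odd-indexed and even-indexed terms follow separate rules.
Track A is 16, 25, 36, 49, which is consecutive squares n² from n = 4.
Track B is 27, ?, 243, 729, which is powers 3^3, 3^4, 3^5, ….
The gap is track B's term 2; the rule gives 81.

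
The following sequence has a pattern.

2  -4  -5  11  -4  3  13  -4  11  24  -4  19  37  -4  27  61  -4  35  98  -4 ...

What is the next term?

43

Split by position mod 3 into 3 tracks.
Track A = 2, 11, 13, 24, 37, 61, 98: a Fibonacci-like recurrence a_n = a_{n-1} + a_{n-2}.
Track B = -4, -4, -4, -4, -4, -4, -4: the constant sequence -4.
Track C = -5, 3, 11, 19, 27, 35: linear: a_n = -13 + 8·n.
Position 21 falls in track C as its term 7, giving 43.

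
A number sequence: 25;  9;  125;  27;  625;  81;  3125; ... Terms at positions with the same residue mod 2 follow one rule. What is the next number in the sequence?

243

Taking every 2nd term gives 2 separate tracks.
Track A = 25, 125, 625, 3125: powers of 5.
Track B = 9, 27, 81: a geometric progression (common ratio 3).
Position 8 → track B, term 4 = 243.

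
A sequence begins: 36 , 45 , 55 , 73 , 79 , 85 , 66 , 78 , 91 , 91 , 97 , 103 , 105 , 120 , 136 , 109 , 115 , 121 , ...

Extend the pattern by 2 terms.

The slot pattern repeats as AAABBB (period 6), so there are 2 interleaved tracks.
Stream A is 36, 45, 55, 66, 78, 91, 105, 120, 136, which is triangular numbers n(n+1)/2 for n = 8, 9, ….
Stream B is 73, 79, 85, 91, 97, 103, 109, 115, 121, which is arithmetic, step +6.
The 19th slot belongs to stream A; its 10th term is 153.
Term 20 comes from stream A (its 11th entry): 171.

153, 171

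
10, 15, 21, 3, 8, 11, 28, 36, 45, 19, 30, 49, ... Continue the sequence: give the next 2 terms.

55, 66

Positions follow the repeating pattern AAABBB; grouping by letter gives 2 tracks.
Subsequence A = 10, 15, 21, 28, 36, 45: triangular numbers n(n+1)/2 for n = 4, 5, ….
Subsequence B = 3, 8, 11, 19, 30, 49: a Fibonacci-like recurrence a_n = a_{n-1} + a_{n-2}.
Term 13 comes from subsequence A (its 7th entry): 55.
Term 14 comes from subsequence A (its 8th entry): 66.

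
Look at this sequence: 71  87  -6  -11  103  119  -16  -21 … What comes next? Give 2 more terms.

135, 151

Positions follow the repeating pattern AABB; grouping by letter gives 2 tracks.
Stream A: 71, 87, 103, 119 (linear: a_n = 55 + 16·n).
Stream B: -6, -11, -16, -21 (linear: a_n = -1 − 5·n).
Position 9 → stream A, term 5 = 135.
Term 10 comes from stream A (its 6th entry): 151.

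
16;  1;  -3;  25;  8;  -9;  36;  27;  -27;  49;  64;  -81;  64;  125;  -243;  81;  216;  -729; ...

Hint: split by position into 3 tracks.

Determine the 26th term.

729

Split by position mod 3: positions 1, 4, 7, … form one track, and each other residue class forms its own.
Track A: 16, 25, 36, 49, 64, 81 — the squares 4², 5², 6², ….
Track B: 1, 8, 27, 64, 125, 216 — consecutive cubes n³ from n = 1.
Track C: -3, -9, -27, -81, -243, -729 — multiplying by 3 each time.
Position 26 → track B, term 9 = 729.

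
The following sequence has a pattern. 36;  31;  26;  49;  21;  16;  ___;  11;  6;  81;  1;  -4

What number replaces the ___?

Reading positions in blocks of 3 reveals the pattern ABB — 2 tracks woven together.
Track A: 36, 49, ?, 81 (the squares 6², 7², 8², …).
Track B: 31, 26, 21, 16, 11, 6, 1, -4 (arithmetic, step −5).
Track A's pattern makes the blank 64.

64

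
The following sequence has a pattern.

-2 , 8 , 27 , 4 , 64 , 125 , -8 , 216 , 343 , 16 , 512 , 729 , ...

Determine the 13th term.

The slot pattern repeats as ABB (period 3), so there are 2 interleaved tracks.
Stream A: -2, 4, -8, 16 — a geometric progression (common ratio -2).
Stream B: 8, 27, 64, 125, 216, 343, 512, 729 — perfect cubes starting at 2³.
Position 13 → stream A, term 5 = -32.

-32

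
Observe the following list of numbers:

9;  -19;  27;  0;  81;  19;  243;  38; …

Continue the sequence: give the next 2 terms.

Odd-indexed and even-indexed terms follow separate rules.
Stream A: 9, 27, 81, 243 — powers of 3.
Stream B: -19, 0, 19, 38 — arithmetic, step +19.
The 9th slot belongs to stream A; its 5th term is 729.
The 10th slot belongs to stream B; its 5th term is 57.

729, 57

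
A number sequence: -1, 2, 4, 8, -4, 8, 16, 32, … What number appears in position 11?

Reading positions in blocks of 4 reveals the pattern AABB — 2 tracks woven together.
Track A: -1, 2, -4, 8. A geometric progression (common ratio -2).
Track B: 4, 8, 16, 32. Successive powers of 2.
The 11th slot belongs to track B; its 5th term is 64.

64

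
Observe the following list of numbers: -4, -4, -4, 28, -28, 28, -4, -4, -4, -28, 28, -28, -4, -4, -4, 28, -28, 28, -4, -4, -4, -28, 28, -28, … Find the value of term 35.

The slot pattern repeats as AAABBB (period 6), so there are 2 interleaved tracks.
Track A: -4, -4, -4, -4, -4, -4, -4, -4, -4, -4, -4, -4 — always -4.
Track B: 28, -28, 28, -28, 28, -28, 28, -28, 28, -28, 28, -28 — oscillating between 28 and -28.
Position 35 falls in track B as its term 17, giving 28.

28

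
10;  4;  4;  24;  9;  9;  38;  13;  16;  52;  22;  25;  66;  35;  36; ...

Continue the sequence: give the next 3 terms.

80, 57, 49

The terms cycle through 3 interleaved subsequences.
Subsequence A: 10, 24, 38, 52, 66 (arithmetic, step +14).
Subsequence B: 4, 9, 13, 22, 35 (each term equals the sum of the previous two).
Subsequence C: 4, 9, 16, 25, 36 (consecutive squares n² from n = 2).
Position 16 → subsequence A, term 6 = 80.
Term 17 comes from subsequence B (its 6th entry): 57.
The 18th slot belongs to subsequence C; its 6th term is 49.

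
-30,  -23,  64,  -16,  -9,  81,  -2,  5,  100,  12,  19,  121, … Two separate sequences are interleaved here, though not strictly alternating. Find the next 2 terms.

26, 33

Positions follow the repeating pattern AAB; grouping by letter gives 2 tracks.
Track A is -30, -23, -16, -9, -2, 5, 12, 19, which is arithmetic with common difference +7.
Track B is 64, 81, 100, 121, which is the squares 8², 9², 10², ….
The 13th slot belongs to track A; its 9th term is 26.
Position 14 falls in track A as its term 10, giving 33.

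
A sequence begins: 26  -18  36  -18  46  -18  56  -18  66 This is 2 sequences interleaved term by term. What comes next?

-18

Taking every 2nd term gives 2 separate tracks.
Track A: 26, 36, 46, 56, 66. Linear: a_n = 16 + 10·n.
Track B: -18, -18, -18, -18. Constant -18.
Position 10 falls in track B as its term 5, giving -18.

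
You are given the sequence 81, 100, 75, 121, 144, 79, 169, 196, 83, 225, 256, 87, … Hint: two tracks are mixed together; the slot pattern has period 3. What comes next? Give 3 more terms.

The slot pattern repeats as AAB (period 3), so there are 2 interleaved tracks.
Track A: 81, 100, 121, 144, 169, 196, 225, 256 (consecutive squares n² from n = 9).
Track B: 75, 79, 83, 87 (arithmetic with common difference +4).
Term 13 comes from track A (its 9th entry): 289.
The 14th slot belongs to track A; its 10th term is 324.
Position 15 falls in track B as its term 5, giving 91.

289, 324, 91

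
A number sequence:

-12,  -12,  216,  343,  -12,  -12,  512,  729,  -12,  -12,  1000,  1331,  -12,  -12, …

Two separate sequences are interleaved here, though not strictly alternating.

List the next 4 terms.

Reading positions in blocks of 4 reveals the pattern AABB — 2 tracks woven together.
Subsequence A: -12, -12, -12, -12, -12, -12, -12, -12 — the constant sequence -12.
Subsequence B: 216, 343, 512, 729, 1000, 1331 — consecutive cubes n³ from n = 6.
Position 15 falls in subsequence B as its term 7, giving 1728.
Term 16 comes from subsequence B (its 8th entry): 2197.
Term 17 comes from subsequence A (its 9th entry): -12.
Position 18 falls in subsequence A as its term 10, giving -12.

1728, 2197, -12, -12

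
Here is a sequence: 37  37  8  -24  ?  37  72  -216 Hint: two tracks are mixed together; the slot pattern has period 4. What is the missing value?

The slot pattern repeats as AABB (period 4), so there are 2 interleaved tracks.
Subsequence A is 37, 37, ?, 37, which is always 37.
Subsequence B is 8, -24, 72, -216, which is geometric, ×-3 each step.
The gap is subsequence A's term 3; the rule gives 37.

37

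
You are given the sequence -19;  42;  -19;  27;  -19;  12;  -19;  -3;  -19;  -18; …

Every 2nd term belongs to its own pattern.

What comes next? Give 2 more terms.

Odd-indexed and even-indexed terms follow separate rules.
Subsequence A: -19, -19, -19, -19, -19 — constant -19.
Subsequence B: 42, 27, 12, -3, -18 — arithmetic, step −15.
Term 11 comes from subsequence A (its 6th entry): -19.
Position 12 → subsequence B, term 6 = -33.

-19, -33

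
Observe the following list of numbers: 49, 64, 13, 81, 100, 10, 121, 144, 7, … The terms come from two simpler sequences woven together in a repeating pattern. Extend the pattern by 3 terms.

169, 196, 4

Reading positions in blocks of 3 reveals the pattern AAB — 2 tracks woven together.
Subsequence A: 49, 64, 81, 100, 121, 144 (consecutive squares n² from n = 7).
Subsequence B: 13, 10, 7 (arithmetic with common difference −3).
The 10th slot belongs to subsequence A; its 7th term is 169.
Position 11 falls in subsequence A as its term 8, giving 196.
The 12th slot belongs to subsequence B; its 4th term is 4.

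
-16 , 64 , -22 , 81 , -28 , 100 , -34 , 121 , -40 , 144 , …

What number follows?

-46

Positions 1, 3, 5, … form one subsequence and positions 2, 4, 6, … form another.
Track A = -16, -22, -28, -34, -40: linear: a_n = -10 − 6·n.
Track B = 64, 81, 100, 121, 144: perfect squares starting at 8².
Position 11 → track A, term 6 = -46.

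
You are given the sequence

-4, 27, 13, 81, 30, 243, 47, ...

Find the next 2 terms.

729, 64

Positions 1, 3, 5, … form one subsequence and positions 2, 4, 6, … form another.
Subsequence A: -4, 13, 30, 47. Linear: a_n = -21 + 17·n.
Subsequence B: 27, 81, 243. Powers of 3.
Position 8 → subsequence B, term 4 = 729.
Term 9 comes from subsequence A (its 5th entry): 64.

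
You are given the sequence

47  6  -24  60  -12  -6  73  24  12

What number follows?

Split by position mod 3 into 3 tracks.
Stream A: 47, 60, 73. Adding 13 each time.
Stream B: 6, -12, 24. Geometric with ratio -2.
Stream C: -24, -6, 12. Adding 18 each time.
The 10th slot belongs to stream A; its 4th term is 86.

86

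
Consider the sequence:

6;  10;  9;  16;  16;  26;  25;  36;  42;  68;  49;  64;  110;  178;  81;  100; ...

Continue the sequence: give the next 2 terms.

Reading positions in blocks of 4 reveals the pattern AABB — 2 tracks woven together.
Subsequence A: 6, 10, 16, 26, 42, 68, 110, 178 (Fibonacci-style (each term is the sum of the two before it)).
Subsequence B: 9, 16, 25, 36, 49, 64, 81, 100 (consecutive squares n² from n = 3).
Position 17 falls in subsequence A as its term 9, giving 288.
The 18th slot belongs to subsequence A; its 10th term is 466.

288, 466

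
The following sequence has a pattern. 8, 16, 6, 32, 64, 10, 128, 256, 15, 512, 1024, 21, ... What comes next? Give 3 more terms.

The slot pattern repeats as AAB (period 3), so there are 2 interleaved tracks.
Stream A = 8, 16, 32, 64, 128, 256, 512, 1024: multiplying by 2 each time.
Stream B = 6, 10, 15, 21: the triangular numbers T_3, T_4, ….
Term 13 comes from stream A (its 9th entry): 2048.
Position 14 → stream A, term 10 = 4096.
The 15th slot belongs to stream B; its 5th term is 28.

2048, 4096, 28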